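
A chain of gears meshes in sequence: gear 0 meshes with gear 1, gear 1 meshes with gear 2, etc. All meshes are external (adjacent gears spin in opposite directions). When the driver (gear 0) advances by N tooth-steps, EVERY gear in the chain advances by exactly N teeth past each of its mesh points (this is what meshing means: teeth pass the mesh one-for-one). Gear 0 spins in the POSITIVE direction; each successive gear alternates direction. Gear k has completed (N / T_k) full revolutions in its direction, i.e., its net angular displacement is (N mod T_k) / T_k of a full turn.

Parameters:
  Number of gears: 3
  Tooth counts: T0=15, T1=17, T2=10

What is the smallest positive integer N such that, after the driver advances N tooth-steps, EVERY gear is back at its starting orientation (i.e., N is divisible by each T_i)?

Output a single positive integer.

Gear k returns to start when N is a multiple of T_k.
All gears at start simultaneously when N is a common multiple of [15, 17, 10]; the smallest such N is lcm(15, 17, 10).
Start: lcm = T0 = 15
Fold in T1=17: gcd(15, 17) = 1; lcm(15, 17) = 15 * 17 / 1 = 255 / 1 = 255
Fold in T2=10: gcd(255, 10) = 5; lcm(255, 10) = 255 * 10 / 5 = 2550 / 5 = 510
Full cycle length = 510

Answer: 510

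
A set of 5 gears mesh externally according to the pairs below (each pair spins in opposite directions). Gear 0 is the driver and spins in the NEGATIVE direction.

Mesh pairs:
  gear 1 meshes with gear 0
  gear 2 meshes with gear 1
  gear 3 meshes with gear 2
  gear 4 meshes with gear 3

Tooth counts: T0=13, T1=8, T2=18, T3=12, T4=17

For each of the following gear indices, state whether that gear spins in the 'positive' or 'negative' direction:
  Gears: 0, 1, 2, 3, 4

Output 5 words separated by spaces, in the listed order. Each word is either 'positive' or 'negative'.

Gear 0 (driver): negative (depth 0)
  gear 1: meshes with gear 0 -> depth 1 -> positive (opposite of gear 0)
  gear 2: meshes with gear 1 -> depth 2 -> negative (opposite of gear 1)
  gear 3: meshes with gear 2 -> depth 3 -> positive (opposite of gear 2)
  gear 4: meshes with gear 3 -> depth 4 -> negative (opposite of gear 3)
Queried indices 0, 1, 2, 3, 4 -> negative, positive, negative, positive, negative

Answer: negative positive negative positive negative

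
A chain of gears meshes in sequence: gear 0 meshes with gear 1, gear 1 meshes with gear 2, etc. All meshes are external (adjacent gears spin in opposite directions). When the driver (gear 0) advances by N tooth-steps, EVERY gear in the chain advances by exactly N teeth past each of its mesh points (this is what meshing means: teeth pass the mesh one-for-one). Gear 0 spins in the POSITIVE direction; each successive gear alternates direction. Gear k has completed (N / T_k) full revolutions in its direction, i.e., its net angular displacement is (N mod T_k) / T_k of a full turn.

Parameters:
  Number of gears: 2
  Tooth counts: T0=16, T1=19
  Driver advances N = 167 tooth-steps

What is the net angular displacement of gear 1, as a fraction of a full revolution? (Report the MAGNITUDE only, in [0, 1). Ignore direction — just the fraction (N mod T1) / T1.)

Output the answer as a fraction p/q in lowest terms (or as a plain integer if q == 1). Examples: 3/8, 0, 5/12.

Answer: 15/19

Derivation:
Chain of 2 gears, tooth counts: [16, 19]
  gear 0: T0=16, direction=positive, advance = 167 mod 16 = 7 teeth = 7/16 turn
  gear 1: T1=19, direction=negative, advance = 167 mod 19 = 15 teeth = 15/19 turn
Gear 1: 167 mod 19 = 15
Fraction = 15 / 19 = 15/19 (gcd(15,19)=1) = 15/19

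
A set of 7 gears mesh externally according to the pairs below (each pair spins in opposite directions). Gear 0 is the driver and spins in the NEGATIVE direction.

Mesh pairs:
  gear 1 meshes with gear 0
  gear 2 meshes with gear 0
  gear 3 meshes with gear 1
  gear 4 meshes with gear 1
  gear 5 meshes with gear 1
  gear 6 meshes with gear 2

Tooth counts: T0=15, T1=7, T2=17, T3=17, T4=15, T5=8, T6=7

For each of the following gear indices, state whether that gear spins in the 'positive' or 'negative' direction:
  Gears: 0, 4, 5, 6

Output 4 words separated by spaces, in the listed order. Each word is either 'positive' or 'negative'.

Answer: negative negative negative negative

Derivation:
Gear 0 (driver): negative (depth 0)
  gear 1: meshes with gear 0 -> depth 1 -> positive (opposite of gear 0)
  gear 2: meshes with gear 0 -> depth 1 -> positive (opposite of gear 0)
  gear 3: meshes with gear 1 -> depth 2 -> negative (opposite of gear 1)
  gear 4: meshes with gear 1 -> depth 2 -> negative (opposite of gear 1)
  gear 5: meshes with gear 1 -> depth 2 -> negative (opposite of gear 1)
  gear 6: meshes with gear 2 -> depth 2 -> negative (opposite of gear 2)
Queried indices 0, 4, 5, 6 -> negative, negative, negative, negative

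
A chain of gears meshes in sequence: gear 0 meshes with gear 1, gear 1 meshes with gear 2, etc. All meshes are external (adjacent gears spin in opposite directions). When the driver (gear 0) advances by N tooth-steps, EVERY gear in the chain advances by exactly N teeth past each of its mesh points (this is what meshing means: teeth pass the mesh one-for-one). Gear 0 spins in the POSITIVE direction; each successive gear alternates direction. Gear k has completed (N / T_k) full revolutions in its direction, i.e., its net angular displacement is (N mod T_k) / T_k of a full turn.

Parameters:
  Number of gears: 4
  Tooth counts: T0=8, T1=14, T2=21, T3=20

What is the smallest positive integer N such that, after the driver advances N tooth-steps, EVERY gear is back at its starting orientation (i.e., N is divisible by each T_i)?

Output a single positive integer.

Answer: 840

Derivation:
Gear k returns to start when N is a multiple of T_k.
All gears at start simultaneously when N is a common multiple of [8, 14, 21, 20]; the smallest such N is lcm(8, 14, 21, 20).
Start: lcm = T0 = 8
Fold in T1=14: gcd(8, 14) = 2; lcm(8, 14) = 8 * 14 / 2 = 112 / 2 = 56
Fold in T2=21: gcd(56, 21) = 7; lcm(56, 21) = 56 * 21 / 7 = 1176 / 7 = 168
Fold in T3=20: gcd(168, 20) = 4; lcm(168, 20) = 168 * 20 / 4 = 3360 / 4 = 840
Full cycle length = 840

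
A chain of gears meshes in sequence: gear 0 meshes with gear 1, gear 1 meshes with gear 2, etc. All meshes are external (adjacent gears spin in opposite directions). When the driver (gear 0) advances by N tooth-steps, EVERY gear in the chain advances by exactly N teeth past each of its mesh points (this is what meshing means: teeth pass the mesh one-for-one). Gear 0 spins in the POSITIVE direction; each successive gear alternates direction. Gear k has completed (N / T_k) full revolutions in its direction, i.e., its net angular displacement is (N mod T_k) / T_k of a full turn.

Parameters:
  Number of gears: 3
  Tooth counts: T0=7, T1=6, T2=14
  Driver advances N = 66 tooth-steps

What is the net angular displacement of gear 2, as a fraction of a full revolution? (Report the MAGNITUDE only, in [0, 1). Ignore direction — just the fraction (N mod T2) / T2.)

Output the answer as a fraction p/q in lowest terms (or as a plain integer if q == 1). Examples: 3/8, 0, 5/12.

Chain of 3 gears, tooth counts: [7, 6, 14]
  gear 0: T0=7, direction=positive, advance = 66 mod 7 = 3 teeth = 3/7 turn
  gear 1: T1=6, direction=negative, advance = 66 mod 6 = 0 teeth = 0/6 turn
  gear 2: T2=14, direction=positive, advance = 66 mod 14 = 10 teeth = 10/14 turn
Gear 2: 66 mod 14 = 10
Fraction = 10 / 14 = 5/7 (gcd(10,14)=2) = 5/7

Answer: 5/7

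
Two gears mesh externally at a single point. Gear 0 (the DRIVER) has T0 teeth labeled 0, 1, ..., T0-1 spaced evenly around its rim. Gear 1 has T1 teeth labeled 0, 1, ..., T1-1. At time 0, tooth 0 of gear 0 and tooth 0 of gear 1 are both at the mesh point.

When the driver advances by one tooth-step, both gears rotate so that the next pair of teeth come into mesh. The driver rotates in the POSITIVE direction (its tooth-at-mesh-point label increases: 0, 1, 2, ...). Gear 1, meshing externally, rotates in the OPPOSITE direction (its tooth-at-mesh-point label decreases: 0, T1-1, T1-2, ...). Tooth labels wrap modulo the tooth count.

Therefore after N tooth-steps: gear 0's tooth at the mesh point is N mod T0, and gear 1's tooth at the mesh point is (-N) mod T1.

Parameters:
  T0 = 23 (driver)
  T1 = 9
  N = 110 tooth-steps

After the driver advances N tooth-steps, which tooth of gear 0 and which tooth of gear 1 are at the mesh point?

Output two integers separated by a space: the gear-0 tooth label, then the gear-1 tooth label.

Answer: 18 7

Derivation:
Gear 0 (driver, T0=23): tooth at mesh = N mod T0
  110 = 4 * 23 + 18, so 110 mod 23 = 18
  gear 0 tooth = 18
Gear 1 (driven, T1=9): tooth at mesh = (-N) mod T1
  110 = 12 * 9 + 2, so 110 mod 9 = 2
  (-110) mod 9 = (-2) mod 9 = 9 - 2 = 7
Mesh after 110 steps: gear-0 tooth 18 meets gear-1 tooth 7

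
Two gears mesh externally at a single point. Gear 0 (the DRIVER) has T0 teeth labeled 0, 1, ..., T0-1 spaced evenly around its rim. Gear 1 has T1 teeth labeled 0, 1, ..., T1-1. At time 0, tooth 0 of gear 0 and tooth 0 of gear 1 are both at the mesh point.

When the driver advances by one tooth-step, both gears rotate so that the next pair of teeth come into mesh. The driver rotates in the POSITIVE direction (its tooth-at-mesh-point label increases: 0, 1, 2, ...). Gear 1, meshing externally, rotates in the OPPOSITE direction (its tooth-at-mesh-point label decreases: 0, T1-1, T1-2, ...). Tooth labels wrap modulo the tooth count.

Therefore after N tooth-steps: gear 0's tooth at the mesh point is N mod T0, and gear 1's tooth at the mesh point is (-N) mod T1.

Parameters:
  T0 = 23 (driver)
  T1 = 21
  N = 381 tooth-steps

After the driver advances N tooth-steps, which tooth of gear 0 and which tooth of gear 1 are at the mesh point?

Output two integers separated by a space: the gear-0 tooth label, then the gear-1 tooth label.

Gear 0 (driver, T0=23): tooth at mesh = N mod T0
  381 = 16 * 23 + 13, so 381 mod 23 = 13
  gear 0 tooth = 13
Gear 1 (driven, T1=21): tooth at mesh = (-N) mod T1
  381 = 18 * 21 + 3, so 381 mod 21 = 3
  (-381) mod 21 = (-3) mod 21 = 21 - 3 = 18
Mesh after 381 steps: gear-0 tooth 13 meets gear-1 tooth 18

Answer: 13 18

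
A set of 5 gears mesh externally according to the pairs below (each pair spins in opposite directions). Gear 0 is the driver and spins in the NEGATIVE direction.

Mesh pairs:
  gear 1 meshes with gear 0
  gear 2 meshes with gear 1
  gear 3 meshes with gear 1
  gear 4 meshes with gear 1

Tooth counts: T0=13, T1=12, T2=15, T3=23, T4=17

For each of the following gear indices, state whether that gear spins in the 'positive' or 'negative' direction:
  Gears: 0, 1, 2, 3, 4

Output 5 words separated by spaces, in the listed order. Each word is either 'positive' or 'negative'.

Gear 0 (driver): negative (depth 0)
  gear 1: meshes with gear 0 -> depth 1 -> positive (opposite of gear 0)
  gear 2: meshes with gear 1 -> depth 2 -> negative (opposite of gear 1)
  gear 3: meshes with gear 1 -> depth 2 -> negative (opposite of gear 1)
  gear 4: meshes with gear 1 -> depth 2 -> negative (opposite of gear 1)
Queried indices 0, 1, 2, 3, 4 -> negative, positive, negative, negative, negative

Answer: negative positive negative negative negative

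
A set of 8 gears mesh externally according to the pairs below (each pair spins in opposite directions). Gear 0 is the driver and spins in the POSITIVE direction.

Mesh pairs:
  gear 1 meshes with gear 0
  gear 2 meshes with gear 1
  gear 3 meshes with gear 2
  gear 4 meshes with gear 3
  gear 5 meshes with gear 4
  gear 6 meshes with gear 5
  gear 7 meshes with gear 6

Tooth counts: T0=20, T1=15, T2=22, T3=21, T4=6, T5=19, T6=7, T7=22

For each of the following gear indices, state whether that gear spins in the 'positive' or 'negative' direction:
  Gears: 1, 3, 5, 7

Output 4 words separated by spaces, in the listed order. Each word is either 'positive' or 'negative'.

Gear 0 (driver): positive (depth 0)
  gear 1: meshes with gear 0 -> depth 1 -> negative (opposite of gear 0)
  gear 2: meshes with gear 1 -> depth 2 -> positive (opposite of gear 1)
  gear 3: meshes with gear 2 -> depth 3 -> negative (opposite of gear 2)
  gear 4: meshes with gear 3 -> depth 4 -> positive (opposite of gear 3)
  gear 5: meshes with gear 4 -> depth 5 -> negative (opposite of gear 4)
  gear 6: meshes with gear 5 -> depth 6 -> positive (opposite of gear 5)
  gear 7: meshes with gear 6 -> depth 7 -> negative (opposite of gear 6)
Queried indices 1, 3, 5, 7 -> negative, negative, negative, negative

Answer: negative negative negative negative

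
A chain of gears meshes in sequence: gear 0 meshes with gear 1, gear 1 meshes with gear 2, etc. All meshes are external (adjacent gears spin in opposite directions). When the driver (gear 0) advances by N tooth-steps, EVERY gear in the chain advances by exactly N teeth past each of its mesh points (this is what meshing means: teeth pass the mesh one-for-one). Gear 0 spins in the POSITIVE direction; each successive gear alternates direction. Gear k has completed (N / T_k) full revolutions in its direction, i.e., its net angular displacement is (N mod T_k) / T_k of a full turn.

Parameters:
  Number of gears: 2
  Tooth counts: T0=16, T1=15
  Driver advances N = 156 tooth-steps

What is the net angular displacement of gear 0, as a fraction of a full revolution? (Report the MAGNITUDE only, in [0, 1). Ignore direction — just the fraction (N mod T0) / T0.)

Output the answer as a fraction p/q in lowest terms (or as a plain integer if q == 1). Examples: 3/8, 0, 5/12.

Chain of 2 gears, tooth counts: [16, 15]
  gear 0: T0=16, direction=positive, advance = 156 mod 16 = 12 teeth = 12/16 turn
  gear 1: T1=15, direction=negative, advance = 156 mod 15 = 6 teeth = 6/15 turn
Gear 0: 156 mod 16 = 12
Fraction = 12 / 16 = 3/4 (gcd(12,16)=4) = 3/4

Answer: 3/4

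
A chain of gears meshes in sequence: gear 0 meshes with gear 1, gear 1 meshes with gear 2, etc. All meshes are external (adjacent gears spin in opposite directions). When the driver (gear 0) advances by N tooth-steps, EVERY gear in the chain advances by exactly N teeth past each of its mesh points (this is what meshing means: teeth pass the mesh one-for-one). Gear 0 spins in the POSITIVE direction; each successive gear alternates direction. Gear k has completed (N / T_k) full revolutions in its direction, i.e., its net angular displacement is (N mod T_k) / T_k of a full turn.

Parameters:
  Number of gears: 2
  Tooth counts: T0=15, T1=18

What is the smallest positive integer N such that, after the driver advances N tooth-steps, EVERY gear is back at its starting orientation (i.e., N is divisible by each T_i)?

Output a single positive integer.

Answer: 90

Derivation:
Gear k returns to start when N is a multiple of T_k.
All gears at start simultaneously when N is a common multiple of [15, 18]; the smallest such N is lcm(15, 18).
Start: lcm = T0 = 15
Fold in T1=18: gcd(15, 18) = 3; lcm(15, 18) = 15 * 18 / 3 = 270 / 3 = 90
Full cycle length = 90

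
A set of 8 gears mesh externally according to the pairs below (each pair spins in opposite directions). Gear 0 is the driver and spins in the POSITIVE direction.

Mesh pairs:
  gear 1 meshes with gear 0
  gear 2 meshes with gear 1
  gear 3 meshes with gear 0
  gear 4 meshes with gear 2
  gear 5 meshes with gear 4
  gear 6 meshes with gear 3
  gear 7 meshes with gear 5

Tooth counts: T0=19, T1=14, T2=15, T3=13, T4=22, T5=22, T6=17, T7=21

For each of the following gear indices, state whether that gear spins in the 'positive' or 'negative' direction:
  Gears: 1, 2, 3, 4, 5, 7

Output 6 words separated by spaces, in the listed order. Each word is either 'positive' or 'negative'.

Answer: negative positive negative negative positive negative

Derivation:
Gear 0 (driver): positive (depth 0)
  gear 1: meshes with gear 0 -> depth 1 -> negative (opposite of gear 0)
  gear 2: meshes with gear 1 -> depth 2 -> positive (opposite of gear 1)
  gear 3: meshes with gear 0 -> depth 1 -> negative (opposite of gear 0)
  gear 4: meshes with gear 2 -> depth 3 -> negative (opposite of gear 2)
  gear 5: meshes with gear 4 -> depth 4 -> positive (opposite of gear 4)
  gear 6: meshes with gear 3 -> depth 2 -> positive (opposite of gear 3)
  gear 7: meshes with gear 5 -> depth 5 -> negative (opposite of gear 5)
Queried indices 1, 2, 3, 4, 5, 7 -> negative, positive, negative, negative, positive, negative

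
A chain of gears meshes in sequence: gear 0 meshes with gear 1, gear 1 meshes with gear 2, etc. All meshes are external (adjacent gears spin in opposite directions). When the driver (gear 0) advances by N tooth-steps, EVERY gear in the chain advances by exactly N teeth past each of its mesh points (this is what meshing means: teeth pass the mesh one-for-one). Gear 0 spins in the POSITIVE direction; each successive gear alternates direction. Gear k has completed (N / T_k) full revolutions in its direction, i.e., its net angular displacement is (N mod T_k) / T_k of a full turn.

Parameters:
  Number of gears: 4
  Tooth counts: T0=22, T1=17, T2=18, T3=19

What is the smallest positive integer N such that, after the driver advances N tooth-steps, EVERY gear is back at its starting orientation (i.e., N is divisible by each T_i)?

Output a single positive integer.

Answer: 63954

Derivation:
Gear k returns to start when N is a multiple of T_k.
All gears at start simultaneously when N is a common multiple of [22, 17, 18, 19]; the smallest such N is lcm(22, 17, 18, 19).
Start: lcm = T0 = 22
Fold in T1=17: gcd(22, 17) = 1; lcm(22, 17) = 22 * 17 / 1 = 374 / 1 = 374
Fold in T2=18: gcd(374, 18) = 2; lcm(374, 18) = 374 * 18 / 2 = 6732 / 2 = 3366
Fold in T3=19: gcd(3366, 19) = 1; lcm(3366, 19) = 3366 * 19 / 1 = 63954 / 1 = 63954
Full cycle length = 63954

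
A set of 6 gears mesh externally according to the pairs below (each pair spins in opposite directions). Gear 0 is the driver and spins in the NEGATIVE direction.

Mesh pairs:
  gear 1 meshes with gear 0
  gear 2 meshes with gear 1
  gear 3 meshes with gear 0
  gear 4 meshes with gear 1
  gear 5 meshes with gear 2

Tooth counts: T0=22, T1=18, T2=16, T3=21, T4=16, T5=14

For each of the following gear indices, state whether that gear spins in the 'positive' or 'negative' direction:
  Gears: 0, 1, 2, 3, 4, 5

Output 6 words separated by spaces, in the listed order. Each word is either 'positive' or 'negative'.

Answer: negative positive negative positive negative positive

Derivation:
Gear 0 (driver): negative (depth 0)
  gear 1: meshes with gear 0 -> depth 1 -> positive (opposite of gear 0)
  gear 2: meshes with gear 1 -> depth 2 -> negative (opposite of gear 1)
  gear 3: meshes with gear 0 -> depth 1 -> positive (opposite of gear 0)
  gear 4: meshes with gear 1 -> depth 2 -> negative (opposite of gear 1)
  gear 5: meshes with gear 2 -> depth 3 -> positive (opposite of gear 2)
Queried indices 0, 1, 2, 3, 4, 5 -> negative, positive, negative, positive, negative, positive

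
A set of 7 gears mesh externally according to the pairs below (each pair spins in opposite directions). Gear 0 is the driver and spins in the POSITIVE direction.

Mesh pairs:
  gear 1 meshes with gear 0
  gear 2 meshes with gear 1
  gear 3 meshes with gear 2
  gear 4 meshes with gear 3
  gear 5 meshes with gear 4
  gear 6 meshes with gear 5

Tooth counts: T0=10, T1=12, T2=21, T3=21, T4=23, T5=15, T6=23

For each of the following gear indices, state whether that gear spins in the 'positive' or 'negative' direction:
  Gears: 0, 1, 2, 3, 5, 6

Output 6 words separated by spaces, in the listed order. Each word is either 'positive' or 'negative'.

Gear 0 (driver): positive (depth 0)
  gear 1: meshes with gear 0 -> depth 1 -> negative (opposite of gear 0)
  gear 2: meshes with gear 1 -> depth 2 -> positive (opposite of gear 1)
  gear 3: meshes with gear 2 -> depth 3 -> negative (opposite of gear 2)
  gear 4: meshes with gear 3 -> depth 4 -> positive (opposite of gear 3)
  gear 5: meshes with gear 4 -> depth 5 -> negative (opposite of gear 4)
  gear 6: meshes with gear 5 -> depth 6 -> positive (opposite of gear 5)
Queried indices 0, 1, 2, 3, 5, 6 -> positive, negative, positive, negative, negative, positive

Answer: positive negative positive negative negative positive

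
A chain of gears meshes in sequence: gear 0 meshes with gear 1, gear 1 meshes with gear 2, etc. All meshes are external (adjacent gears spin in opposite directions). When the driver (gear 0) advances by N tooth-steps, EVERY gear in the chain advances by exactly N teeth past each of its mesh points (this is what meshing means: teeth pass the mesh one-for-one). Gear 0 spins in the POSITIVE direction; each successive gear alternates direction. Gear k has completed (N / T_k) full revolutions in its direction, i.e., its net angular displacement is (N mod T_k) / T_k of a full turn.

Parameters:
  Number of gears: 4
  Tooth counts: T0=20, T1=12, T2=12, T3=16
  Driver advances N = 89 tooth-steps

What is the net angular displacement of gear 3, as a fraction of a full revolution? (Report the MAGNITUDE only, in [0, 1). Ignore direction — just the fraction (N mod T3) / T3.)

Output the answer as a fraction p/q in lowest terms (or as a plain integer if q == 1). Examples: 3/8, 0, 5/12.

Answer: 9/16

Derivation:
Chain of 4 gears, tooth counts: [20, 12, 12, 16]
  gear 0: T0=20, direction=positive, advance = 89 mod 20 = 9 teeth = 9/20 turn
  gear 1: T1=12, direction=negative, advance = 89 mod 12 = 5 teeth = 5/12 turn
  gear 2: T2=12, direction=positive, advance = 89 mod 12 = 5 teeth = 5/12 turn
  gear 3: T3=16, direction=negative, advance = 89 mod 16 = 9 teeth = 9/16 turn
Gear 3: 89 mod 16 = 9
Fraction = 9 / 16 = 9/16 (gcd(9,16)=1) = 9/16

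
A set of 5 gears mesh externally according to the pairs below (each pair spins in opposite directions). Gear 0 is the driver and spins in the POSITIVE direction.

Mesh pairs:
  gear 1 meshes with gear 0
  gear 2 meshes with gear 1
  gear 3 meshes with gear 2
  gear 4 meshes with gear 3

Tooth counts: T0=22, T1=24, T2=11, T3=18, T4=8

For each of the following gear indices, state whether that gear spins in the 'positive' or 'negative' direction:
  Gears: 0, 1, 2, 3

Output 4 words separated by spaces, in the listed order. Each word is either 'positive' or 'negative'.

Gear 0 (driver): positive (depth 0)
  gear 1: meshes with gear 0 -> depth 1 -> negative (opposite of gear 0)
  gear 2: meshes with gear 1 -> depth 2 -> positive (opposite of gear 1)
  gear 3: meshes with gear 2 -> depth 3 -> negative (opposite of gear 2)
  gear 4: meshes with gear 3 -> depth 4 -> positive (opposite of gear 3)
Queried indices 0, 1, 2, 3 -> positive, negative, positive, negative

Answer: positive negative positive negative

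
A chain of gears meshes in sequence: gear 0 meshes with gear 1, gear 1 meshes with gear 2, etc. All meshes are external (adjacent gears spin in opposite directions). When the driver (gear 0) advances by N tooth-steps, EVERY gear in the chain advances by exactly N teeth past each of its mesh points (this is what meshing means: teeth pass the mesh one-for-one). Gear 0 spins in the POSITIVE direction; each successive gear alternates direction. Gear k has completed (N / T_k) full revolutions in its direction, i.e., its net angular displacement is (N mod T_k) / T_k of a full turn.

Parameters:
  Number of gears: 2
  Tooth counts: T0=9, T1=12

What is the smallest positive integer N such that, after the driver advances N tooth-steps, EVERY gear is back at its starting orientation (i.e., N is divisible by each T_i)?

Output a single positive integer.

Answer: 36

Derivation:
Gear k returns to start when N is a multiple of T_k.
All gears at start simultaneously when N is a common multiple of [9, 12]; the smallest such N is lcm(9, 12).
Start: lcm = T0 = 9
Fold in T1=12: gcd(9, 12) = 3; lcm(9, 12) = 9 * 12 / 3 = 108 / 3 = 36
Full cycle length = 36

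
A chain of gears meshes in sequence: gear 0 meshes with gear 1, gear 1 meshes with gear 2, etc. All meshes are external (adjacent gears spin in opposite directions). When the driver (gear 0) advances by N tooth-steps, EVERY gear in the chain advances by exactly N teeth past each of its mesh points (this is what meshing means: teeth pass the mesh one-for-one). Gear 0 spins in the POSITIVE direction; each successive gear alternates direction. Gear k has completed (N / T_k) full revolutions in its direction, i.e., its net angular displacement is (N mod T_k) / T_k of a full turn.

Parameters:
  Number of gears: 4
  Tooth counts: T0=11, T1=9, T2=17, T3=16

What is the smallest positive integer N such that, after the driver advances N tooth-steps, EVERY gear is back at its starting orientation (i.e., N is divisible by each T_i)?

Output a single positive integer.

Answer: 26928

Derivation:
Gear k returns to start when N is a multiple of T_k.
All gears at start simultaneously when N is a common multiple of [11, 9, 17, 16]; the smallest such N is lcm(11, 9, 17, 16).
Start: lcm = T0 = 11
Fold in T1=9: gcd(11, 9) = 1; lcm(11, 9) = 11 * 9 / 1 = 99 / 1 = 99
Fold in T2=17: gcd(99, 17) = 1; lcm(99, 17) = 99 * 17 / 1 = 1683 / 1 = 1683
Fold in T3=16: gcd(1683, 16) = 1; lcm(1683, 16) = 1683 * 16 / 1 = 26928 / 1 = 26928
Full cycle length = 26928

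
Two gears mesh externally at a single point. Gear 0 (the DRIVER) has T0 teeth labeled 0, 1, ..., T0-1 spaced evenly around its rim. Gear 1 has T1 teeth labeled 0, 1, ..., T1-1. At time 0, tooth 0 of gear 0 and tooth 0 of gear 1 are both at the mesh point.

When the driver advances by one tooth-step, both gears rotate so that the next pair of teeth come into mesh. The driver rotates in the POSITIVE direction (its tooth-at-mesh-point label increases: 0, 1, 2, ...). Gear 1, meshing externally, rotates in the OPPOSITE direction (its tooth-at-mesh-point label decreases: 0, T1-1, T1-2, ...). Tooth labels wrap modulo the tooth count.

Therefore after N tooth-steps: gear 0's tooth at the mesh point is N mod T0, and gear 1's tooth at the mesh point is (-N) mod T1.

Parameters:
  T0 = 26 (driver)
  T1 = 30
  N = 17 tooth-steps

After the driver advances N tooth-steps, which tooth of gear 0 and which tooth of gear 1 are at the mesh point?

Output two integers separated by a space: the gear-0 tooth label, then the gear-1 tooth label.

Answer: 17 13

Derivation:
Gear 0 (driver, T0=26): tooth at mesh = N mod T0
  17 = 0 * 26 + 17, so 17 mod 26 = 17
  gear 0 tooth = 17
Gear 1 (driven, T1=30): tooth at mesh = (-N) mod T1
  17 = 0 * 30 + 17, so 17 mod 30 = 17
  (-17) mod 30 = (-17) mod 30 = 30 - 17 = 13
Mesh after 17 steps: gear-0 tooth 17 meets gear-1 tooth 13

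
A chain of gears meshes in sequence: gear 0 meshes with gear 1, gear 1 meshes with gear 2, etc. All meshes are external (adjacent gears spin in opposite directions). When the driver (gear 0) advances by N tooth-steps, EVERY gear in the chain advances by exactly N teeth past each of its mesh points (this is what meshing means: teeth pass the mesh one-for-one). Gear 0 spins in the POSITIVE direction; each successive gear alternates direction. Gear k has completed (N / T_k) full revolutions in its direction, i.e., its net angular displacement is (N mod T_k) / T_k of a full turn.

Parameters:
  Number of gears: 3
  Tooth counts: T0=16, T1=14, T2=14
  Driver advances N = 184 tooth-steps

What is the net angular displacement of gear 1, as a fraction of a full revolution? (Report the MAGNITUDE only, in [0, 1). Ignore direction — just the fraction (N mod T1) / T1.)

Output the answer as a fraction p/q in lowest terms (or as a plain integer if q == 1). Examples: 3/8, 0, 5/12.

Answer: 1/7

Derivation:
Chain of 3 gears, tooth counts: [16, 14, 14]
  gear 0: T0=16, direction=positive, advance = 184 mod 16 = 8 teeth = 8/16 turn
  gear 1: T1=14, direction=negative, advance = 184 mod 14 = 2 teeth = 2/14 turn
  gear 2: T2=14, direction=positive, advance = 184 mod 14 = 2 teeth = 2/14 turn
Gear 1: 184 mod 14 = 2
Fraction = 2 / 14 = 1/7 (gcd(2,14)=2) = 1/7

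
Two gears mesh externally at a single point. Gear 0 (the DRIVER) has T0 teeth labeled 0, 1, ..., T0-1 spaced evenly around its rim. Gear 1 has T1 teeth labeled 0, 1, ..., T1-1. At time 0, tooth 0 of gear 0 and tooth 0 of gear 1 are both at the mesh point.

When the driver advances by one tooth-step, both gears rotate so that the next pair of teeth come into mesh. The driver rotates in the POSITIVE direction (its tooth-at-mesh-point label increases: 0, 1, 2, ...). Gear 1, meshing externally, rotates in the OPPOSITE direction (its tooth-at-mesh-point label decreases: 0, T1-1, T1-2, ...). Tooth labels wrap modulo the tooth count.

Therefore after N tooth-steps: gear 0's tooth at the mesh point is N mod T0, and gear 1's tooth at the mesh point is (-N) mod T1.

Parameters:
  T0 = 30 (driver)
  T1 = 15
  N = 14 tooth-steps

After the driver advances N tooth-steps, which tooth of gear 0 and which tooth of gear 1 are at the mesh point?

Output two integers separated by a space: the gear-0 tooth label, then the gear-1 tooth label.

Answer: 14 1

Derivation:
Gear 0 (driver, T0=30): tooth at mesh = N mod T0
  14 = 0 * 30 + 14, so 14 mod 30 = 14
  gear 0 tooth = 14
Gear 1 (driven, T1=15): tooth at mesh = (-N) mod T1
  14 = 0 * 15 + 14, so 14 mod 15 = 14
  (-14) mod 15 = (-14) mod 15 = 15 - 14 = 1
Mesh after 14 steps: gear-0 tooth 14 meets gear-1 tooth 1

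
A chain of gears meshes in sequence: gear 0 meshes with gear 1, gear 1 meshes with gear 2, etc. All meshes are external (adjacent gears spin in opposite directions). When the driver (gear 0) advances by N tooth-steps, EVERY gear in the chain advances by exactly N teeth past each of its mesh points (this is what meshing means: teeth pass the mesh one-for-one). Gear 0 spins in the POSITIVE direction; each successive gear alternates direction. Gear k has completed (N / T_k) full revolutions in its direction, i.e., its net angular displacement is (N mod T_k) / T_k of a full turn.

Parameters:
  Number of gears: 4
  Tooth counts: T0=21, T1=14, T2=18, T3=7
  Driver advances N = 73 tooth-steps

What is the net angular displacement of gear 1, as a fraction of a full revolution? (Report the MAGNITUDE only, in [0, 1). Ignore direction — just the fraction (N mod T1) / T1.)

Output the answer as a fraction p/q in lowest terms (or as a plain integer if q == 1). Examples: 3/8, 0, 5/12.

Chain of 4 gears, tooth counts: [21, 14, 18, 7]
  gear 0: T0=21, direction=positive, advance = 73 mod 21 = 10 teeth = 10/21 turn
  gear 1: T1=14, direction=negative, advance = 73 mod 14 = 3 teeth = 3/14 turn
  gear 2: T2=18, direction=positive, advance = 73 mod 18 = 1 teeth = 1/18 turn
  gear 3: T3=7, direction=negative, advance = 73 mod 7 = 3 teeth = 3/7 turn
Gear 1: 73 mod 14 = 3
Fraction = 3 / 14 = 3/14 (gcd(3,14)=1) = 3/14

Answer: 3/14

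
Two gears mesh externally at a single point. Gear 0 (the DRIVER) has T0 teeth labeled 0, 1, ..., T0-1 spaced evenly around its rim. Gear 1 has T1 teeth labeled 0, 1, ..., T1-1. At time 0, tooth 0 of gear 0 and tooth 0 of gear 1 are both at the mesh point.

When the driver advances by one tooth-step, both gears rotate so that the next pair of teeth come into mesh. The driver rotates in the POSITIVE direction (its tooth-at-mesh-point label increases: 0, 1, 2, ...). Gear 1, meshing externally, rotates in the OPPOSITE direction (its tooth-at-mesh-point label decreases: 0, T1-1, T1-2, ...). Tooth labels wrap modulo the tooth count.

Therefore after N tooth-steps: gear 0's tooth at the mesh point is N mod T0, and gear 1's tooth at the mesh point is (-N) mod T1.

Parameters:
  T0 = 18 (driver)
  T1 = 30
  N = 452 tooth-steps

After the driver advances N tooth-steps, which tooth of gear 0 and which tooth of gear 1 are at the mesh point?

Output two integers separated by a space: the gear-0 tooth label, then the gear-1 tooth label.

Gear 0 (driver, T0=18): tooth at mesh = N mod T0
  452 = 25 * 18 + 2, so 452 mod 18 = 2
  gear 0 tooth = 2
Gear 1 (driven, T1=30): tooth at mesh = (-N) mod T1
  452 = 15 * 30 + 2, so 452 mod 30 = 2
  (-452) mod 30 = (-2) mod 30 = 30 - 2 = 28
Mesh after 452 steps: gear-0 tooth 2 meets gear-1 tooth 28

Answer: 2 28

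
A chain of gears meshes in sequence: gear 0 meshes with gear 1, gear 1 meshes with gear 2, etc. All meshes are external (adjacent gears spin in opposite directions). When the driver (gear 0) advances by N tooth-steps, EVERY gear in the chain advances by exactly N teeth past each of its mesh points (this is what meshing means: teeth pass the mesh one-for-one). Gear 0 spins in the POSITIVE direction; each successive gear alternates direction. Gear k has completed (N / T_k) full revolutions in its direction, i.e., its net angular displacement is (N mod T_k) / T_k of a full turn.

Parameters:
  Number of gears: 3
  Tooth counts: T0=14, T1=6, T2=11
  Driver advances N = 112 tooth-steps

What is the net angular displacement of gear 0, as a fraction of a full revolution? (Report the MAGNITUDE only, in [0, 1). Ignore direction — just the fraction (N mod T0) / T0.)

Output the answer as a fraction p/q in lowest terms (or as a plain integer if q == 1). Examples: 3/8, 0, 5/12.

Chain of 3 gears, tooth counts: [14, 6, 11]
  gear 0: T0=14, direction=positive, advance = 112 mod 14 = 0 teeth = 0/14 turn
  gear 1: T1=6, direction=negative, advance = 112 mod 6 = 4 teeth = 4/6 turn
  gear 2: T2=11, direction=positive, advance = 112 mod 11 = 2 teeth = 2/11 turn
Gear 0: 112 mod 14 = 0
Fraction = 0 / 14 = 0/1 (gcd(0,14)=14) = 0

Answer: 0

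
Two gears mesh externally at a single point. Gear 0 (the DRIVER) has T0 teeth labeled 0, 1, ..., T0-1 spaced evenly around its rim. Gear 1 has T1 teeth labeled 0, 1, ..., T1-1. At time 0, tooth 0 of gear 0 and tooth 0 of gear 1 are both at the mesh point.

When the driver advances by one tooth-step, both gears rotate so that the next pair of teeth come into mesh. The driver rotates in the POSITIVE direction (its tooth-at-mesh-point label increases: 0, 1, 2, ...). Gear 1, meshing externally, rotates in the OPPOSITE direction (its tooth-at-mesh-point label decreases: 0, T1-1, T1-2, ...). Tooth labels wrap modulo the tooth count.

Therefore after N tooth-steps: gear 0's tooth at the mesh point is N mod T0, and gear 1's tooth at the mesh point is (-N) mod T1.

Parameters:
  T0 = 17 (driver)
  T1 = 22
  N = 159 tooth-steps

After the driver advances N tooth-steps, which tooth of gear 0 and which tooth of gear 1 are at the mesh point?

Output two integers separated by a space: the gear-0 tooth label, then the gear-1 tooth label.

Gear 0 (driver, T0=17): tooth at mesh = N mod T0
  159 = 9 * 17 + 6, so 159 mod 17 = 6
  gear 0 tooth = 6
Gear 1 (driven, T1=22): tooth at mesh = (-N) mod T1
  159 = 7 * 22 + 5, so 159 mod 22 = 5
  (-159) mod 22 = (-5) mod 22 = 22 - 5 = 17
Mesh after 159 steps: gear-0 tooth 6 meets gear-1 tooth 17

Answer: 6 17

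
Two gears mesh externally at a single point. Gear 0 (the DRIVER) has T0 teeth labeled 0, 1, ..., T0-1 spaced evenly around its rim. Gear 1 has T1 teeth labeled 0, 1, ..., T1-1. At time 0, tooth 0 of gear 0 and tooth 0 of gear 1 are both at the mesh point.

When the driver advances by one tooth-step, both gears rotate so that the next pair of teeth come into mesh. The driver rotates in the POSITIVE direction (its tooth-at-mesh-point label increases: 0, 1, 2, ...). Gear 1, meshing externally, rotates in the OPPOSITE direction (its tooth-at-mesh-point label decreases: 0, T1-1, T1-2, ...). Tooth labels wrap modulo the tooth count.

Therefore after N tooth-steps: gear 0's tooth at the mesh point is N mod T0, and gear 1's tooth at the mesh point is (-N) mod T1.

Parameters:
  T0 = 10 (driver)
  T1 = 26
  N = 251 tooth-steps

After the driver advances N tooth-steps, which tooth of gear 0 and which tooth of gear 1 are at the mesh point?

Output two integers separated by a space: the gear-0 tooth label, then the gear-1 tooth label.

Gear 0 (driver, T0=10): tooth at mesh = N mod T0
  251 = 25 * 10 + 1, so 251 mod 10 = 1
  gear 0 tooth = 1
Gear 1 (driven, T1=26): tooth at mesh = (-N) mod T1
  251 = 9 * 26 + 17, so 251 mod 26 = 17
  (-251) mod 26 = (-17) mod 26 = 26 - 17 = 9
Mesh after 251 steps: gear-0 tooth 1 meets gear-1 tooth 9

Answer: 1 9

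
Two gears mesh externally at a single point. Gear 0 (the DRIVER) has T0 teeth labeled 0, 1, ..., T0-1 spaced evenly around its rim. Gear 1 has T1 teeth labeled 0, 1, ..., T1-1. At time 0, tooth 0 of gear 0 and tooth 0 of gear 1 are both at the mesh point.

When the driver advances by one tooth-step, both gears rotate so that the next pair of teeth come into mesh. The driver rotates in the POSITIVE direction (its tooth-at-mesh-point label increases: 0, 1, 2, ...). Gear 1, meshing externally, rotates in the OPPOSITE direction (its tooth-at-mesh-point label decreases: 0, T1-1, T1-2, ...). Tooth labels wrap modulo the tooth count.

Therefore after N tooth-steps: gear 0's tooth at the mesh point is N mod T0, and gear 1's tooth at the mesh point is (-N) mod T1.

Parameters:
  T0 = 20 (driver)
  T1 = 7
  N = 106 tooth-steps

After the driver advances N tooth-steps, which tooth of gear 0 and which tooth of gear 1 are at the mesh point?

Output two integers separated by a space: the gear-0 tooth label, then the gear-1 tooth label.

Answer: 6 6

Derivation:
Gear 0 (driver, T0=20): tooth at mesh = N mod T0
  106 = 5 * 20 + 6, so 106 mod 20 = 6
  gear 0 tooth = 6
Gear 1 (driven, T1=7): tooth at mesh = (-N) mod T1
  106 = 15 * 7 + 1, so 106 mod 7 = 1
  (-106) mod 7 = (-1) mod 7 = 7 - 1 = 6
Mesh after 106 steps: gear-0 tooth 6 meets gear-1 tooth 6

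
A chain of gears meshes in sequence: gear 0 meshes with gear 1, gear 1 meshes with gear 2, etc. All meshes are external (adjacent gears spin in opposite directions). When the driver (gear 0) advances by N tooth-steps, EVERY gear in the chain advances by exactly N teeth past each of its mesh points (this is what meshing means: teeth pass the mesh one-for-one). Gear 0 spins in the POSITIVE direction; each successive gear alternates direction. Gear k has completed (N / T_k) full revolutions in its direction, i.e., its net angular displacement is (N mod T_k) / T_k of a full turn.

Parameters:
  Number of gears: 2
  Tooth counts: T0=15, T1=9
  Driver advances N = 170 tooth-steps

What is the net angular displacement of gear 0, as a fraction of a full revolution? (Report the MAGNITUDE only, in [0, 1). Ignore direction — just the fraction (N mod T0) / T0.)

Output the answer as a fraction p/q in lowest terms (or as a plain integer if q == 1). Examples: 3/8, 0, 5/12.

Chain of 2 gears, tooth counts: [15, 9]
  gear 0: T0=15, direction=positive, advance = 170 mod 15 = 5 teeth = 5/15 turn
  gear 1: T1=9, direction=negative, advance = 170 mod 9 = 8 teeth = 8/9 turn
Gear 0: 170 mod 15 = 5
Fraction = 5 / 15 = 1/3 (gcd(5,15)=5) = 1/3

Answer: 1/3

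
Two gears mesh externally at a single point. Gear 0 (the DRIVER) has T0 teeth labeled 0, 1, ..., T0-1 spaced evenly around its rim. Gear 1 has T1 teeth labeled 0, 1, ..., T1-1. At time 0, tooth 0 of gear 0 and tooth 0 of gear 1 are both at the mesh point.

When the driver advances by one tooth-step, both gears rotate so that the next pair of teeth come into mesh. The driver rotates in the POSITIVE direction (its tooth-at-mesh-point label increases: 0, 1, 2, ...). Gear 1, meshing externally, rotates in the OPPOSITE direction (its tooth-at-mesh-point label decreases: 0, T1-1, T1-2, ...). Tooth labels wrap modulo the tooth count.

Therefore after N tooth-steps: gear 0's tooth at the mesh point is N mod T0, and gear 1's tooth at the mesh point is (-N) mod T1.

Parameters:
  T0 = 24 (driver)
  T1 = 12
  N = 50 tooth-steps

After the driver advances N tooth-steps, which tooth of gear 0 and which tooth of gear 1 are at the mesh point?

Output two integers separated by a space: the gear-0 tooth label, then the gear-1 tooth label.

Gear 0 (driver, T0=24): tooth at mesh = N mod T0
  50 = 2 * 24 + 2, so 50 mod 24 = 2
  gear 0 tooth = 2
Gear 1 (driven, T1=12): tooth at mesh = (-N) mod T1
  50 = 4 * 12 + 2, so 50 mod 12 = 2
  (-50) mod 12 = (-2) mod 12 = 12 - 2 = 10
Mesh after 50 steps: gear-0 tooth 2 meets gear-1 tooth 10

Answer: 2 10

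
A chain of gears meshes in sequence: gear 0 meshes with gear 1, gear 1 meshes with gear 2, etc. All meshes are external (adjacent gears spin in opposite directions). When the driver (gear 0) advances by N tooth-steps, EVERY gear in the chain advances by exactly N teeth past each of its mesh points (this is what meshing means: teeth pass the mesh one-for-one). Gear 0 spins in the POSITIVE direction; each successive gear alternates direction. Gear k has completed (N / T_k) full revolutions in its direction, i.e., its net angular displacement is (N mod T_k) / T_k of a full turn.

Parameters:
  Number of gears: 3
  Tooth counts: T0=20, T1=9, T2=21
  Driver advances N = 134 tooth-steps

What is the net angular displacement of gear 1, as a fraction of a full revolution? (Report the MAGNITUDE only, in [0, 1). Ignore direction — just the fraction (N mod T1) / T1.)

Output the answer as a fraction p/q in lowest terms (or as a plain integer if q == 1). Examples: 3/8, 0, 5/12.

Answer: 8/9

Derivation:
Chain of 3 gears, tooth counts: [20, 9, 21]
  gear 0: T0=20, direction=positive, advance = 134 mod 20 = 14 teeth = 14/20 turn
  gear 1: T1=9, direction=negative, advance = 134 mod 9 = 8 teeth = 8/9 turn
  gear 2: T2=21, direction=positive, advance = 134 mod 21 = 8 teeth = 8/21 turn
Gear 1: 134 mod 9 = 8
Fraction = 8 / 9 = 8/9 (gcd(8,9)=1) = 8/9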